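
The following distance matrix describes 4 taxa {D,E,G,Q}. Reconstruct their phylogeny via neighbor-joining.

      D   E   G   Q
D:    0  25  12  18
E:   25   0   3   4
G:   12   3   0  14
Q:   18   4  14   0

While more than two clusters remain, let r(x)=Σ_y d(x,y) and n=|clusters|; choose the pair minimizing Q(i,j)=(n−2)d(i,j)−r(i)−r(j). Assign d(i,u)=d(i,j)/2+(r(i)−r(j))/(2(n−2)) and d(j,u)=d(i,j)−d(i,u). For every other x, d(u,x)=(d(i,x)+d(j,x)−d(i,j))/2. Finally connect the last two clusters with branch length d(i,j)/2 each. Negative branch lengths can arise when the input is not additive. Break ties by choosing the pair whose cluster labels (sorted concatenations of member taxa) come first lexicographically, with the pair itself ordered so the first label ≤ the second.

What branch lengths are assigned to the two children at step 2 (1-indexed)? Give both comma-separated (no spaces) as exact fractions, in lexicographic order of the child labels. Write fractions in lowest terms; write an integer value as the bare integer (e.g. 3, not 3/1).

7,1

step 1: merge (D,G) at d=12, Q=-60; branch lengths D→25/2, G→-1/2; new cluster DG
  updated: d(DG,E)=8, d(DG,Q)=10
step 2: merge (DG,E) at d=8, Q=-22; branch lengths DG→7, E→1; new cluster DEG
  updated: d(DEG,Q)=3
step 3: merge (DEG,Q) at d=3; branch lengths DEG→3/2, Q→3/2; new cluster DEGQ
final tree: (((D:25/2,G:-1/2):7,E:1):3/2,Q:3/2)
total length: 23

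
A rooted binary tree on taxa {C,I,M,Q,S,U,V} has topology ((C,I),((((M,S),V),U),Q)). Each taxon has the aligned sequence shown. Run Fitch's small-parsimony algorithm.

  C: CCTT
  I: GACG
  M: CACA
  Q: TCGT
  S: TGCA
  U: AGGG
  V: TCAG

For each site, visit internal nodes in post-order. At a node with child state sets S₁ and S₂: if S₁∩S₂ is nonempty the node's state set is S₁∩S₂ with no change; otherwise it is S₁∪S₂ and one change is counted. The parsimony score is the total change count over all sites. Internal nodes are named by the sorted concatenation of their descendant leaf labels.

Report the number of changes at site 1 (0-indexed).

CI@0: {C} ∪ {G} = {C,G} (union, +1)
MS@0: {C} ∪ {T} = {C,T} (union, +1)
MSV@0: {C,T} ∩ {T} = {T} (intersection, +0)
MSUV@0: {T} ∪ {A} = {A,T} (union, +1)
MQSUV@0: {A,T} ∩ {T} = {T} (intersection, +0)
CIMQSUV@0: {C,G} ∪ {T} = {C,G,T} (union, +1)
CI@1: {C} ∪ {A} = {A,C} (union, +1)
MS@1: {A} ∪ {G} = {A,G} (union, +1)
MSV@1: {A,G} ∪ {C} = {A,C,G} (union, +1)
MSUV@1: {A,C,G} ∩ {G} = {G} (intersection, +0)
MQSUV@1: {G} ∪ {C} = {C,G} (union, +1)
CIMQSUV@1: {A,C} ∩ {C,G} = {C} (intersection, +0)
CI@2: {T} ∪ {C} = {C,T} (union, +1)
MS@2: {C} ∩ {C} = {C} (intersection, +0)
MSV@2: {C} ∪ {A} = {A,C} (union, +1)
MSUV@2: {A,C} ∪ {G} = {A,C,G} (union, +1)
MQSUV@2: {A,C,G} ∩ {G} = {G} (intersection, +0)
CIMQSUV@2: {C,T} ∪ {G} = {C,G,T} (union, +1)
CI@3: {T} ∪ {G} = {G,T} (union, +1)
MS@3: {A} ∩ {A} = {A} (intersection, +0)
MSV@3: {A} ∪ {G} = {A,G} (union, +1)
MSUV@3: {A,G} ∩ {G} = {G} (intersection, +0)
MQSUV@3: {G} ∪ {T} = {G,T} (union, +1)
CIMQSUV@3: {G,T} ∩ {G,T} = {G,T} (intersection, +0)
per-site changes: [4, 4, 4, 3]; total = 15

4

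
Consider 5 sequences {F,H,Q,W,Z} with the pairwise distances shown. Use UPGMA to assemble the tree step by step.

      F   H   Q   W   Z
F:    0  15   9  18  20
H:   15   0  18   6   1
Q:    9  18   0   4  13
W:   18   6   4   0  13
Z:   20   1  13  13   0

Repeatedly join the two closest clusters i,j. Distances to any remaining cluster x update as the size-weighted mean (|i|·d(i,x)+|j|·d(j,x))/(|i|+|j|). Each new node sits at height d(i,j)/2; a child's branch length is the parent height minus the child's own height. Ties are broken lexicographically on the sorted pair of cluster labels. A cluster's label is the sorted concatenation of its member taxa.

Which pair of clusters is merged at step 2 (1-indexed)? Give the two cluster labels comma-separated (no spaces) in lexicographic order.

Q,W

iteration 1: select H,Z (d=1); attach at lengths (1/2, 1/2); label the merged cluster HZ
  updated: d(F,HZ)=35/2, d(HZ,Q)=31/2, d(HZ,W)=19/2
iteration 2: select Q,W (d=4); attach at lengths (2, 2); label the merged cluster QW
  updated: d(F,QW)=27/2, d(HZ,QW)=25/2
iteration 3: select HZ,QW (d=25/2); attach at lengths (23/4, 17/4); label the merged cluster HQWZ
  updated: d(F,HQWZ)=31/2
iteration 4: select F,HQWZ (d=31/2); attach at lengths (31/4, 3/2); label the merged cluster FHQWZ
final tree: (F:31/4,((H:1/2,Z:1/2):23/4,(Q:2,W:2):17/4):3/2)
total length: 97/4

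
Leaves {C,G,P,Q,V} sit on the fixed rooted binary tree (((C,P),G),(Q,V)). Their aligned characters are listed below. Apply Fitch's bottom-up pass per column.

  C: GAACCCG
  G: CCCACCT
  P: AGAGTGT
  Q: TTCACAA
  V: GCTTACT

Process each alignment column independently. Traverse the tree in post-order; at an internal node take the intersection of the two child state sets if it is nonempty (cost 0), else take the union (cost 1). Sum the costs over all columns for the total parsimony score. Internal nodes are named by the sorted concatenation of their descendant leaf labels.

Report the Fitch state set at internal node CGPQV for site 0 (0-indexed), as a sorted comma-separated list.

site 0, node CP: C={G} ∪ P={A} → {A,G} (+1)
site 0, node CGP: CP={A,G} ∪ G={C} → {A,C,G} (+1)
site 0, node QV: Q={T} ∪ V={G} → {G,T} (+1)
site 0, node CGPQV: CGP={A,C,G} ∩ QV={G,T} → {G} (+0)
site 1, node CP: C={A} ∪ P={G} → {A,G} (+1)
site 1, node CGP: CP={A,G} ∪ G={C} → {A,C,G} (+1)
site 1, node QV: Q={T} ∪ V={C} → {C,T} (+1)
site 1, node CGPQV: CGP={A,C,G} ∩ QV={C,T} → {C} (+0)
site 2, node CP: C={A} ∩ P={A} → {A} (+0)
site 2, node CGP: CP={A} ∪ G={C} → {A,C} (+1)
site 2, node QV: Q={C} ∪ V={T} → {C,T} (+1)
site 2, node CGPQV: CGP={A,C} ∩ QV={C,T} → {C} (+0)
site 3, node CP: C={C} ∪ P={G} → {C,G} (+1)
site 3, node CGP: CP={C,G} ∪ G={A} → {A,C,G} (+1)
site 3, node QV: Q={A} ∪ V={T} → {A,T} (+1)
site 3, node CGPQV: CGP={A,C,G} ∩ QV={A,T} → {A} (+0)
site 4, node CP: C={C} ∪ P={T} → {C,T} (+1)
site 4, node CGP: CP={C,T} ∩ G={C} → {C} (+0)
site 4, node QV: Q={C} ∪ V={A} → {A,C} (+1)
site 4, node CGPQV: CGP={C} ∩ QV={A,C} → {C} (+0)
site 5, node CP: C={C} ∪ P={G} → {C,G} (+1)
site 5, node CGP: CP={C,G} ∩ G={C} → {C} (+0)
site 5, node QV: Q={A} ∪ V={C} → {A,C} (+1)
site 5, node CGPQV: CGP={C} ∩ QV={A,C} → {C} (+0)
site 6, node CP: C={G} ∪ P={T} → {G,T} (+1)
site 6, node CGP: CP={G,T} ∩ G={T} → {T} (+0)
site 6, node QV: Q={A} ∪ V={T} → {A,T} (+1)
site 6, node CGPQV: CGP={T} ∩ QV={A,T} → {T} (+0)
per-site changes: [3, 3, 2, 3, 2, 2, 2]; total = 17

G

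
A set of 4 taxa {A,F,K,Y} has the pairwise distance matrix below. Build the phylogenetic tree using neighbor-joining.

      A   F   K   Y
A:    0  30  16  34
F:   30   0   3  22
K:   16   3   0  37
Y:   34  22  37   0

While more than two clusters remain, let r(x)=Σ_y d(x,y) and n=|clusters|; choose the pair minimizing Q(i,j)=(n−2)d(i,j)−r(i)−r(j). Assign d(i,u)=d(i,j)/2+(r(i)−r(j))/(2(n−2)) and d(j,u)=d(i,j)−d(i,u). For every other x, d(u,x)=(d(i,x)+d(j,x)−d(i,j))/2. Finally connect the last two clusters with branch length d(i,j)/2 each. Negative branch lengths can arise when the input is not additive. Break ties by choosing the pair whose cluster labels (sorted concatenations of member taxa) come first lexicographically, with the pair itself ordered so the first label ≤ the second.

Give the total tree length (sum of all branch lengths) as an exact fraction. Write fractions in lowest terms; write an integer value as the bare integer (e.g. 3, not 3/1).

179/4

1. join A+Y (d=34, Q=-105) ⇒ AY; edges |A|=55/4, |Y|=81/4
  updated: d(AY,F)=9, d(AY,K)=19/2
2. join AY+F (d=9, Q=-43/2) ⇒ AFY; edges |AY|=31/4, |F|=5/4
  updated: d(AFY,K)=7/4
3. join AFY+K (d=7/4) ⇒ AFKY; edges |AFY|=7/8, |K|=7/8
final tree: (((A:55/4,Y:81/4):31/4,F:5/4):7/8,K:7/8)
total length: 179/4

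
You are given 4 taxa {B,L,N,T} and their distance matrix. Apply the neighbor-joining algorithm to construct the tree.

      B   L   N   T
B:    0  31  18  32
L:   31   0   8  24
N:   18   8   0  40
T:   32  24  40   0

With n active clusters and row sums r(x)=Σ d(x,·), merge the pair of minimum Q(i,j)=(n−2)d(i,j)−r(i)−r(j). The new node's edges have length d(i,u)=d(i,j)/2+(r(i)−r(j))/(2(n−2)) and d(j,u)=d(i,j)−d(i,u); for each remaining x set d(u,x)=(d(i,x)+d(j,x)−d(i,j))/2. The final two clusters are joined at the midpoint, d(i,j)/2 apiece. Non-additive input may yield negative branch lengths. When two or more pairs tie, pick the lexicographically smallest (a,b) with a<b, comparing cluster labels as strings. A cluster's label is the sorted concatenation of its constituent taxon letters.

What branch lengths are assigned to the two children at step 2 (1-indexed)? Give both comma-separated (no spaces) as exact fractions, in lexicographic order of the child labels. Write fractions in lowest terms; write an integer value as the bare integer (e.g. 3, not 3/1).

33/4,13/4

1. join B+T (d=32, Q=-113) ⇒ BT; edges |B|=49/4, |T|=79/4
  updated: d(BT,L)=23/2, d(BT,N)=13
2. join BT+L (d=23/2, Q=-65/2) ⇒ BLT; edges |BT|=33/4, |L|=13/4
  updated: d(BLT,N)=19/4
3. join BLT+N (d=19/4) ⇒ BLNT; edges |BLT|=19/8, |N|=19/8
final tree: (((B:49/4,T:79/4):33/4,L:13/4):19/8,N:19/8)
total length: 193/4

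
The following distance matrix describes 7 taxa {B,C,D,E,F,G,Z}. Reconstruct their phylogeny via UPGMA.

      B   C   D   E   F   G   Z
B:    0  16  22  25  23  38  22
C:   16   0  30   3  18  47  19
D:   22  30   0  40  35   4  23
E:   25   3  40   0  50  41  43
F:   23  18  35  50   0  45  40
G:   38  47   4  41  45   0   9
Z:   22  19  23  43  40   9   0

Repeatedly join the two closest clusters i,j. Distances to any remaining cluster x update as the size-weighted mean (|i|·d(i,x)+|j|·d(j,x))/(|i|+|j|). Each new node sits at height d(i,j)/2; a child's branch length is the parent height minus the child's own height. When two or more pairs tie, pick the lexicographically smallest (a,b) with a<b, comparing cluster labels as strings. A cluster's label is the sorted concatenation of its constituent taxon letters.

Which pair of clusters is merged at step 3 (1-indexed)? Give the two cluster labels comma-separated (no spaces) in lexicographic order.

1. join C+E (d=3) ⇒ CE; edges |C|=3/2, |E|=3/2
  updated: d(B,CE)=41/2, d(CE,D)=35, d(CE,F)=34, d(CE,G)=44, d(CE,Z)=31
2. join D+G (d=4) ⇒ DG; edges |D|=2, |G|=2
  updated: d(B,DG)=30, d(CE,DG)=79/2, d(DG,F)=40, d(DG,Z)=16
3. join DG+Z (d=16) ⇒ DGZ; edges |DG|=6, |Z|=8
  updated: d(B,DGZ)=82/3, d(CE,DGZ)=110/3, d(DGZ,F)=40
4. join B+CE (d=41/2) ⇒ BCE; edges |B|=41/4, |CE|=35/4
  updated: d(BCE,DGZ)=302/9, d(BCE,F)=91/3
5. join BCE+F (d=91/3) ⇒ BCEF; edges |BCE|=59/12, |F|=91/6
  updated: d(BCEF,DGZ)=211/6
6. join BCEF+DGZ (d=211/6) ⇒ BCDEFGZ; edges |BCEF|=29/12, |DGZ|=115/12
final tree: (((B:41/4,(C:3/2,E:3/2):35/4):59/12,F:91/6):29/12,((D:2,G:2):6,Z:8):115/12)
total length: 865/12

DG,Z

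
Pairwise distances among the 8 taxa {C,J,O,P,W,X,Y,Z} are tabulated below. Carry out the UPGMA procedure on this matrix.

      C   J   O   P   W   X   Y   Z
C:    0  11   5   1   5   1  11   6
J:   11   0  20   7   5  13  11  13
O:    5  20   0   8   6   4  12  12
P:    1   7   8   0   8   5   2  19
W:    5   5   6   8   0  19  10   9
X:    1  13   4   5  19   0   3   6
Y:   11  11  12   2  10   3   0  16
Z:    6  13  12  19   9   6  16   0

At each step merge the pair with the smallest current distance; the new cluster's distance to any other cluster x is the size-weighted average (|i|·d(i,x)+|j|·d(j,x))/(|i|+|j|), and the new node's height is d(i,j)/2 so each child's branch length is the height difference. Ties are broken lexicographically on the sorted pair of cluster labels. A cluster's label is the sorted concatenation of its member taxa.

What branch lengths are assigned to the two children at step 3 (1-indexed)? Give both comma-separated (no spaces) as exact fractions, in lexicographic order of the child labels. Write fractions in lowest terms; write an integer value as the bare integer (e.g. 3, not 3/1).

5/2,5/2

1. join C+P (d=1) ⇒ CP; edges |C|=1/2, |P|=1/2
  updated: d(CP,J)=9, d(CP,O)=13/2, d(CP,W)=13/2, d(CP,X)=3, d(CP,Y)=13/2, d(CP,Z)=25/2
2. join CP+X (d=3) ⇒ CPX; edges |CP|=1, |X|=3/2
  updated: d(CPX,J)=31/3, d(CPX,O)=17/3, d(CPX,W)=32/3, d(CPX,Y)=16/3, d(CPX,Z)=31/3
3. join J+W (d=5) ⇒ JW; edges |J|=5/2, |W|=5/2
  updated: d(CPX,JW)=21/2, d(JW,O)=13, d(JW,Y)=21/2, d(JW,Z)=11
4. join CPX+Y (d=16/3) ⇒ CPXY; edges |CPX|=7/6, |Y|=8/3
  updated: d(CPXY,JW)=21/2, d(CPXY,O)=29/4, d(CPXY,Z)=47/4
5. join CPXY+O (d=29/4) ⇒ COPXY; edges |CPXY|=23/24, |O|=29/8
  updated: d(COPXY,JW)=11, d(COPXY,Z)=59/5
6. join COPXY+JW (d=11) ⇒ CJOPWXY; edges |COPXY|=15/8, |JW|=3
  updated: d(CJOPWXY,Z)=81/7
7. join CJOPWXY+Z (d=81/7) ⇒ CJOPWXYZ; edges |CJOPWXY|=2/7, |Z|=81/14
final tree: ((((((C:1/2,P:1/2):1,X:3/2):7/6,Y:8/3):23/24,O:29/8):15/8,(J:5/2,W:5/2):3):2/7,Z:81/14)
total length: 4681/168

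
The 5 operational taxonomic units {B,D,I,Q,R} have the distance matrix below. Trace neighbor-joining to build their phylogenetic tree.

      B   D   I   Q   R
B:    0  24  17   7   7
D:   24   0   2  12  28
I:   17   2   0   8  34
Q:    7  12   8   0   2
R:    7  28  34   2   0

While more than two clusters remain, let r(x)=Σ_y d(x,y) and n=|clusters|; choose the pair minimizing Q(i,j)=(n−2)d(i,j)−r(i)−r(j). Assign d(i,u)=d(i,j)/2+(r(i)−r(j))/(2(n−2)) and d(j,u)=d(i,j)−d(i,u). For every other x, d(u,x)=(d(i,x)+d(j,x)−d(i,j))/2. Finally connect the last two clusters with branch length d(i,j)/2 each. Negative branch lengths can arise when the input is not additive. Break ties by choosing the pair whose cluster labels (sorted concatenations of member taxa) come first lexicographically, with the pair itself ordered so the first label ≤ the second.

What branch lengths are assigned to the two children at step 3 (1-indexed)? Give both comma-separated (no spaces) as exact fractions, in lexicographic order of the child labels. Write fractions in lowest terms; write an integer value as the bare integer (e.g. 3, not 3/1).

1. join D+I (d=2, Q=-121) ⇒ DI; edges |D|=11/6, |I|=1/6
  updated: d(B,DI)=39/2, d(DI,Q)=9, d(DI,R)=30
2. join B+R (d=7, Q=-117/2) ⇒ BR; edges |B|=17/8, |R|=39/8
  updated: d(BR,DI)=85/4, d(BR,Q)=1
3. join BR+DI (d=85/4, Q=-125/4) ⇒ BDIR; edges |BR|=53/8, |DI|=117/8
  updated: d(BDIR,Q)=-45/8
4. join BDIR+Q (d=-45/8) ⇒ BDIQR; edges |BDIR|=-45/16, |Q|=-45/16
final tree: (((B:17/8,R:39/8):53/8,(D:11/6,I:1/6):117/8):-45/16,Q:-45/16)
total length: 197/8

53/8,117/8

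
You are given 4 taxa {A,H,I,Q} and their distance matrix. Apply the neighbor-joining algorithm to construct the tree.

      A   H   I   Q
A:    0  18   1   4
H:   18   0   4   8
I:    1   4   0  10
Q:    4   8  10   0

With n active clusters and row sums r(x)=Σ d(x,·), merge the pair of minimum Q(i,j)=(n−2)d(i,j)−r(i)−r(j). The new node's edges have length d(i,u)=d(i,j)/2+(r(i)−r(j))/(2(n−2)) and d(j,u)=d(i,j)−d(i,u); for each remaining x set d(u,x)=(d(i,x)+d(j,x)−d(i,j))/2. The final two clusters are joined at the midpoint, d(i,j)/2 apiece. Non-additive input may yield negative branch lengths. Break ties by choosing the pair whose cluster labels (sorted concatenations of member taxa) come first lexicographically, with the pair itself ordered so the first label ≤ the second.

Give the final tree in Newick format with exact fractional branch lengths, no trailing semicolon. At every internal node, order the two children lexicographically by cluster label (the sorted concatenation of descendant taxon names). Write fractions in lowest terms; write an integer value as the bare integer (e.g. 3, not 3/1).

(((A:9/4,Q:7/4):21/4,H:23/4):-7/8,I:-7/8)

1. join A+Q (d=4, Q=-37) ⇒ AQ; edges |A|=9/4, |Q|=7/4
  updated: d(AQ,H)=11, d(AQ,I)=7/2
2. join AQ+H (d=11, Q=-37/2) ⇒ AHQ; edges |AQ|=21/4, |H|=23/4
  updated: d(AHQ,I)=-7/4
3. join AHQ+I (d=-7/4) ⇒ AHIQ; edges |AHQ|=-7/8, |I|=-7/8
final tree: (((A:9/4,Q:7/4):21/4,H:23/4):-7/8,I:-7/8)
total length: 53/4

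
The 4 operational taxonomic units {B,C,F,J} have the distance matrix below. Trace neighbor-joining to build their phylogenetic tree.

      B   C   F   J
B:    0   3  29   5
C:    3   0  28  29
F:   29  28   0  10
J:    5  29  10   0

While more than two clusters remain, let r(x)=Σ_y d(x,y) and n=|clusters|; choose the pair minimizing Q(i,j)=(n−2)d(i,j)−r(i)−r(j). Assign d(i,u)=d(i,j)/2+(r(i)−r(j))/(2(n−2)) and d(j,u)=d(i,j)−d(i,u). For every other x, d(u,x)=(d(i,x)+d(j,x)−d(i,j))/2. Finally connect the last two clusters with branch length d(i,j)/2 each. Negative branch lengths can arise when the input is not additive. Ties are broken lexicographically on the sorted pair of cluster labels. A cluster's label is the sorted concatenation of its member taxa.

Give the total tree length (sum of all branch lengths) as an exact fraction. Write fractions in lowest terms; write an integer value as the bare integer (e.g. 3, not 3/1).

117/4

iteration 1: select B,C (d=3, Q=-91); attach at lengths (-17/4, 29/4); label the merged cluster BC
  updated: d(BC,F)=27, d(BC,J)=31/2
iteration 2: select BC,F (d=27, Q=-105/2); attach at lengths (65/4, 43/4); label the merged cluster BCF
  updated: d(BCF,J)=-3/4
iteration 3: select BCF,J (d=-3/4); attach at lengths (-3/8, -3/8); label the merged cluster BCFJ
final tree: (((B:-17/4,C:29/4):65/4,F:43/4):-3/8,J:-3/8)
total length: 117/4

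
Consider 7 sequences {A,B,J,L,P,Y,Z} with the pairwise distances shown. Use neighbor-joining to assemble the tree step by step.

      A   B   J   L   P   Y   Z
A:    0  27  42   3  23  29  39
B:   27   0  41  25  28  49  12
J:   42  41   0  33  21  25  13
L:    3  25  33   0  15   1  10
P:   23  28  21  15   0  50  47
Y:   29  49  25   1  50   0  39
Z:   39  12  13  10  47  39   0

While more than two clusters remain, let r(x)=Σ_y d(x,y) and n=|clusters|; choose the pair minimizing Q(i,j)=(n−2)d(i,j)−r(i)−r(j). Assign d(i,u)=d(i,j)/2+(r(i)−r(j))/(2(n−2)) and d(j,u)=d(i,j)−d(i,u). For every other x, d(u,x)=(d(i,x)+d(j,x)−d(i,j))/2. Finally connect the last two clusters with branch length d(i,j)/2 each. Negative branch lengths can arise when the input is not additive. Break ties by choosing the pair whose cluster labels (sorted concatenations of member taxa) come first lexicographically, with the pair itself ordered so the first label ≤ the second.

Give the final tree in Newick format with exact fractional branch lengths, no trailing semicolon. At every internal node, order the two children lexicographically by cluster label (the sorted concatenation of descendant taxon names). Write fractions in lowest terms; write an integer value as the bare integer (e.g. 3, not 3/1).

((((A:215/24,(L:-151/16,Y:167/16):157/24):61/8,(B:41/5,Z:19/5):41/4):11/2,J:157/16):179/32,P:179/32)

step 1: merge (B,Z) at d=12, Q=-282; branch lengths B→41/5, Z→19/5; new cluster BZ
  updated: d(A,BZ)=27, d(BZ,J)=21, d(BZ,L)=23/2, d(BZ,P)=63/2, d(BZ,Y)=38
step 2: merge (L,Y) at d=1, Q=-405/2; branch lengths L→-151/16, Y→167/16; new cluster LY
  updated: d(A,LY)=31/2, d(BZ,LY)=97/4, d(J,LY)=57/2, d(LY,P)=32
step 3: merge (A,LY) at d=31/2, Q=-645/4; branch lengths A→215/24, LY→157/24; new cluster ALY
  updated: d(ALY,BZ)=143/8, d(ALY,J)=55/2, d(ALY,P)=79/4
step 4: merge (ALY,BZ) at d=143/8, Q=-399/4; branch lengths ALY→61/8, BZ→41/4; new cluster ABLYZ
  updated: d(ABLYZ,J)=245/16, d(ABLYZ,P)=267/16
step 5: merge (ABLYZ,J) at d=245/16, Q=-53; branch lengths ABLYZ→11/2, J→157/16; new cluster ABJLYZ
  updated: d(ABJLYZ,P)=179/16
step 6: merge (ABJLYZ,P) at d=179/16; branch lengths ABJLYZ→179/32, P→179/32; new cluster ABJLPYZ
final tree: ((((A:215/24,(L:-151/16,Y:167/16):157/24):61/8,(B:41/5,Z:19/5):41/4):11/2,J:157/16):179/32,P:179/32)
total length: 583/8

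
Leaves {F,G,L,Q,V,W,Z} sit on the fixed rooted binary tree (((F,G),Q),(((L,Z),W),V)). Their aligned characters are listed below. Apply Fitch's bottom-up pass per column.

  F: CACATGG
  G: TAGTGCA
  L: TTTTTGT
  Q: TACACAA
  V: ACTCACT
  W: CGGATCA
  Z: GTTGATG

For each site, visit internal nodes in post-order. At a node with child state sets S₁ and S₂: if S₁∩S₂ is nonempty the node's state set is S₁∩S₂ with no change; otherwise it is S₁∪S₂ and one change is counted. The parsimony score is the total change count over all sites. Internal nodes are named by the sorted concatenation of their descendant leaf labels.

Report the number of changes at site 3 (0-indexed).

[col 0] FG: children F:{C}, G:{T} ∪→ {C,T}; cost 1
[col 0] FGQ: children FG:{C,T}, Q:{T} ∩→ {T}; cost 0
[col 0] LZ: children L:{T}, Z:{G} ∪→ {G,T}; cost 1
[col 0] LWZ: children LZ:{G,T}, W:{C} ∪→ {C,G,T}; cost 1
[col 0] LVWZ: children LWZ:{C,G,T}, V:{A} ∪→ {A,C,G,T}; cost 1
[col 0] FGLQVWZ: children FGQ:{T}, LVWZ:{A,C,G,T} ∩→ {T}; cost 0
[col 1] FG: children F:{A}, G:{A} ∩→ {A}; cost 0
[col 1] FGQ: children FG:{A}, Q:{A} ∩→ {A}; cost 0
[col 1] LZ: children L:{T}, Z:{T} ∩→ {T}; cost 0
[col 1] LWZ: children LZ:{T}, W:{G} ∪→ {G,T}; cost 1
[col 1] LVWZ: children LWZ:{G,T}, V:{C} ∪→ {C,G,T}; cost 1
[col 1] FGLQVWZ: children FGQ:{A}, LVWZ:{C,G,T} ∪→ {A,C,G,T}; cost 1
[col 2] FG: children F:{C}, G:{G} ∪→ {C,G}; cost 1
[col 2] FGQ: children FG:{C,G}, Q:{C} ∩→ {C}; cost 0
[col 2] LZ: children L:{T}, Z:{T} ∩→ {T}; cost 0
[col 2] LWZ: children LZ:{T}, W:{G} ∪→ {G,T}; cost 1
[col 2] LVWZ: children LWZ:{G,T}, V:{T} ∩→ {T}; cost 0
[col 2] FGLQVWZ: children FGQ:{C}, LVWZ:{T} ∪→ {C,T}; cost 1
[col 3] FG: children F:{A}, G:{T} ∪→ {A,T}; cost 1
[col 3] FGQ: children FG:{A,T}, Q:{A} ∩→ {A}; cost 0
[col 3] LZ: children L:{T}, Z:{G} ∪→ {G,T}; cost 1
[col 3] LWZ: children LZ:{G,T}, W:{A} ∪→ {A,G,T}; cost 1
[col 3] LVWZ: children LWZ:{A,G,T}, V:{C} ∪→ {A,C,G,T}; cost 1
[col 3] FGLQVWZ: children FGQ:{A}, LVWZ:{A,C,G,T} ∩→ {A}; cost 0
[col 4] FG: children F:{T}, G:{G} ∪→ {G,T}; cost 1
[col 4] FGQ: children FG:{G,T}, Q:{C} ∪→ {C,G,T}; cost 1
[col 4] LZ: children L:{T}, Z:{A} ∪→ {A,T}; cost 1
[col 4] LWZ: children LZ:{A,T}, W:{T} ∩→ {T}; cost 0
[col 4] LVWZ: children LWZ:{T}, V:{A} ∪→ {A,T}; cost 1
[col 4] FGLQVWZ: children FGQ:{C,G,T}, LVWZ:{A,T} ∩→ {T}; cost 0
[col 5] FG: children F:{G}, G:{C} ∪→ {C,G}; cost 1
[col 5] FGQ: children FG:{C,G}, Q:{A} ∪→ {A,C,G}; cost 1
[col 5] LZ: children L:{G}, Z:{T} ∪→ {G,T}; cost 1
[col 5] LWZ: children LZ:{G,T}, W:{C} ∪→ {C,G,T}; cost 1
[col 5] LVWZ: children LWZ:{C,G,T}, V:{C} ∩→ {C}; cost 0
[col 5] FGLQVWZ: children FGQ:{A,C,G}, LVWZ:{C} ∩→ {C}; cost 0
[col 6] FG: children F:{G}, G:{A} ∪→ {A,G}; cost 1
[col 6] FGQ: children FG:{A,G}, Q:{A} ∩→ {A}; cost 0
[col 6] LZ: children L:{T}, Z:{G} ∪→ {G,T}; cost 1
[col 6] LWZ: children LZ:{G,T}, W:{A} ∪→ {A,G,T}; cost 1
[col 6] LVWZ: children LWZ:{A,G,T}, V:{T} ∩→ {T}; cost 0
[col 6] FGLQVWZ: children FGQ:{A}, LVWZ:{T} ∪→ {A,T}; cost 1
per-site changes: [4, 3, 3, 4, 4, 4, 4]; total = 26

4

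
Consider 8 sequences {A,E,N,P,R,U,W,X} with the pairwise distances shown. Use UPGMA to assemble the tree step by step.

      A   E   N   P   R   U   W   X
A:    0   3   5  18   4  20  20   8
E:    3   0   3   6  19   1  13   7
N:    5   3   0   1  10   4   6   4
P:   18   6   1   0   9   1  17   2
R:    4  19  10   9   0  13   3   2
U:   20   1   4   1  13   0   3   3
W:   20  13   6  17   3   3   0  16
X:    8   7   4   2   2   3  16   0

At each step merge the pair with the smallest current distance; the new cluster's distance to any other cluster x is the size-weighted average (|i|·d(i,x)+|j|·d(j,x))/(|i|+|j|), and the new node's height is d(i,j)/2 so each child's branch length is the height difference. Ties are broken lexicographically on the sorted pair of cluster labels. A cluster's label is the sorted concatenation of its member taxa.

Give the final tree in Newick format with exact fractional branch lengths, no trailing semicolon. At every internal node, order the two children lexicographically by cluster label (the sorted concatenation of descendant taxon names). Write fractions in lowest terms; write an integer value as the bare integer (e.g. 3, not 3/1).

iteration 1: select E,U (d=1); attach at lengths (1/2, 1/2); label the merged cluster EU
  updated: d(A,EU)=23/2, d(EU,N)=7/2, d(EU,P)=7/2, d(EU,R)=16, d(EU,W)=8, d(EU,X)=5
iteration 2: select N,P (d=1); attach at lengths (1/2, 1/2); label the merged cluster NP
  updated: d(A,NP)=23/2, d(EU,NP)=7/2, d(NP,R)=19/2, d(NP,W)=23/2, d(NP,X)=3
iteration 3: select R,X (d=2); attach at lengths (1, 1); label the merged cluster RX
  updated: d(A,RX)=6, d(EU,RX)=21/2, d(NP,RX)=25/4, d(RX,W)=19/2
iteration 4: select EU,NP (d=7/2); attach at lengths (5/4, 5/4); label the merged cluster ENPU
  updated: d(A,ENPU)=23/2, d(ENPU,RX)=67/8, d(ENPU,W)=39/4
iteration 5: select A,RX (d=6); attach at lengths (3, 2); label the merged cluster ARX
  updated: d(ARX,ENPU)=113/12, d(ARX,W)=13
iteration 6: select ARX,ENPU (d=113/12); attach at lengths (41/24, 71/24); label the merged cluster AENPRUX
  updated: d(AENPRUX,W)=78/7
iteration 7: select AENPRUX,W (d=78/7); attach at lengths (145/168, 39/7); label the merged cluster AENPRUWX
final tree: (((A:3,(R:1,X:1):2):41/24,((E:1/2,U:1/2):5/4,(N:1/2,P:1/2):5/4):71/24):145/168,W:39/7)
total length: 3797/168

(((A:3,(R:1,X:1):2):41/24,((E:1/2,U:1/2):5/4,(N:1/2,P:1/2):5/4):71/24):145/168,W:39/7)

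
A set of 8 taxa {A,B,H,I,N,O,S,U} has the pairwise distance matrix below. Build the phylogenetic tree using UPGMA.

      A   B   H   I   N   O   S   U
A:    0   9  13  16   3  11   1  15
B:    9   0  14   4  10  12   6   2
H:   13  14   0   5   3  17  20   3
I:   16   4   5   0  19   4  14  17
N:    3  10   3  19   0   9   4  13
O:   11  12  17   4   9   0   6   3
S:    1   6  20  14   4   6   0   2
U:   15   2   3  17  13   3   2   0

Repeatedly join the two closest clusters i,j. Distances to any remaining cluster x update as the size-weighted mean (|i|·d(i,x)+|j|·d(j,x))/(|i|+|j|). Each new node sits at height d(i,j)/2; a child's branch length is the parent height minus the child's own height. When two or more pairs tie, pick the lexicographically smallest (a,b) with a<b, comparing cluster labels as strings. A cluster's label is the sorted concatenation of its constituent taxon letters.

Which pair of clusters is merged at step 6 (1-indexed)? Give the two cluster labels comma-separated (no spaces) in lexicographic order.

ABSU,HN

iteration 1: select A,S (d=1); attach at lengths (1/2, 1/2); label the merged cluster AS
  updated: d(AS,B)=15/2, d(AS,H)=33/2, d(AS,I)=15, d(AS,N)=7/2, d(AS,O)=17/2, d(AS,U)=17/2
iteration 2: select B,U (d=2); attach at lengths (1, 1); label the merged cluster BU
  updated: d(AS,BU)=8, d(BU,H)=17/2, d(BU,I)=21/2, d(BU,N)=23/2, d(BU,O)=15/2
iteration 3: select H,N (d=3); attach at lengths (3/2, 3/2); label the merged cluster HN
  updated: d(AS,HN)=10, d(BU,HN)=10, d(HN,I)=12, d(HN,O)=13
iteration 4: select I,O (d=4); attach at lengths (2, 2); label the merged cluster IO
  updated: d(AS,IO)=47/4, d(BU,IO)=9, d(HN,IO)=25/2
iteration 5: select AS,BU (d=8); attach at lengths (7/2, 3); label the merged cluster ABSU
  updated: d(ABSU,HN)=10, d(ABSU,IO)=83/8
iteration 6: select ABSU,HN (d=10); attach at lengths (1, 7/2); label the merged cluster ABHNSU
  updated: d(ABHNSU,IO)=133/12
iteration 7: select ABHNSU,IO (d=133/12); attach at lengths (13/24, 85/24); label the merged cluster ABHINOSU
final tree: ((((A:1/2,S:1/2):7/2,(B:1,U:1):3):1,(H:3/2,N:3/2):7/2):13/24,(I:2,O:2):85/24)
total length: 301/12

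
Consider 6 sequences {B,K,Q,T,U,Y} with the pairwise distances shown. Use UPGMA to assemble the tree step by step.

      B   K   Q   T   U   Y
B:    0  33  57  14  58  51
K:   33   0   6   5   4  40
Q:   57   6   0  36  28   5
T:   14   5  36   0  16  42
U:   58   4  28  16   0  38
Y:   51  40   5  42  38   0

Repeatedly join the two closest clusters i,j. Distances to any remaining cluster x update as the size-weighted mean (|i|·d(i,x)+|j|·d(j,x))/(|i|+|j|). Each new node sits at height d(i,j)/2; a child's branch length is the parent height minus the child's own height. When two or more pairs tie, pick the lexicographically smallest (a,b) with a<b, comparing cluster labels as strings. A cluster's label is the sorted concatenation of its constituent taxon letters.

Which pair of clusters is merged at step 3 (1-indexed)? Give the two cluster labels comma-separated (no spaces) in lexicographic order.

1. join K+U (d=4) ⇒ KU; edges |K|=2, |U|=2
  updated: d(B,KU)=91/2, d(KU,Q)=17, d(KU,T)=21/2, d(KU,Y)=39
2. join Q+Y (d=5) ⇒ QY; edges |Q|=5/2, |Y|=5/2
  updated: d(B,QY)=54, d(KU,QY)=28, d(QY,T)=39
3. join KU+T (d=21/2) ⇒ KTU; edges |KU|=13/4, |T|=21/4
  updated: d(B,KTU)=35, d(KTU,QY)=95/3
4. join KTU+QY (d=95/3) ⇒ KQTUY; edges |KTU|=127/12, |QY|=40/3
  updated: d(B,KQTUY)=213/5
5. join B+KQTUY (d=213/5) ⇒ BKQTUY; edges |B|=213/10, |KQTUY|=82/15
final tree: (B:213/10,(((K:2,U:2):13/4,T:21/4):127/12,(Q:5/2,Y:5/2):40/3):82/15)
total length: 4091/60

KU,T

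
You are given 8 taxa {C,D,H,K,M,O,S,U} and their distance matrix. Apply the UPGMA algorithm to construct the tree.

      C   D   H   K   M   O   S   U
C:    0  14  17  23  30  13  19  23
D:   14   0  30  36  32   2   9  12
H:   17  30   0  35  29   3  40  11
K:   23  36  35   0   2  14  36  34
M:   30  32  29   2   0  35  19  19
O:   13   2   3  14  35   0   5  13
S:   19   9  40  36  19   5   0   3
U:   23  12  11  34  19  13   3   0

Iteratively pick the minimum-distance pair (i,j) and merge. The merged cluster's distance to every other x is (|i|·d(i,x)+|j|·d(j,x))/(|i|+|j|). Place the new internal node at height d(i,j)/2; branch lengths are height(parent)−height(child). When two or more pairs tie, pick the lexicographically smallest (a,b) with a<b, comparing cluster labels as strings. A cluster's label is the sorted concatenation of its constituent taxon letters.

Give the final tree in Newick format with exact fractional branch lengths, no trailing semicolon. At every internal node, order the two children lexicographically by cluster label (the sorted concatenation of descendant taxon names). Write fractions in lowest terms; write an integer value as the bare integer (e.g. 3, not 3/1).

step 1: merge (D,O) at d=2; branch lengths D→1, O→1; new cluster DO
  updated: d(C,DO)=27/2, d(DO,H)=33/2, d(DO,K)=25, d(DO,M)=67/2, d(DO,S)=7, d(DO,U)=25/2
step 2: merge (K,M) at d=2; branch lengths K→1, M→1; new cluster KM
  updated: d(C,KM)=53/2, d(DO,KM)=117/4, d(H,KM)=32, d(KM,S)=55/2, d(KM,U)=53/2
step 3: merge (S,U) at d=3; branch lengths S→3/2, U→3/2; new cluster SU
  updated: d(C,SU)=21, d(DO,SU)=39/4, d(H,SU)=51/2, d(KM,SU)=27
step 4: merge (DO,SU) at d=39/4; branch lengths DO→31/8, SU→27/8; new cluster DOSU
  updated: d(C,DOSU)=69/4, d(DOSU,H)=21, d(DOSU,KM)=225/8
step 5: merge (C,H) at d=17; branch lengths C→17/2, H→17/2; new cluster CH
  updated: d(CH,DOSU)=153/8, d(CH,KM)=117/4
step 6: merge (CH,DOSU) at d=153/8; branch lengths CH→17/16, DOSU→75/16; new cluster CDHOSU
  updated: d(CDHOSU,KM)=57/2
step 7: merge (CDHOSU,KM) at d=57/2; branch lengths CDHOSU→75/16, KM→53/4; new cluster CDHKMOSU
final tree: (((C:17/2,H:17/2):17/16,((D:1,O:1):31/8,(S:3/2,U:3/2):27/8):75/16):75/16,(K:1,M:1):53/4)
total length: 879/16

(((C:17/2,H:17/2):17/16,((D:1,O:1):31/8,(S:3/2,U:3/2):27/8):75/16):75/16,(K:1,M:1):53/4)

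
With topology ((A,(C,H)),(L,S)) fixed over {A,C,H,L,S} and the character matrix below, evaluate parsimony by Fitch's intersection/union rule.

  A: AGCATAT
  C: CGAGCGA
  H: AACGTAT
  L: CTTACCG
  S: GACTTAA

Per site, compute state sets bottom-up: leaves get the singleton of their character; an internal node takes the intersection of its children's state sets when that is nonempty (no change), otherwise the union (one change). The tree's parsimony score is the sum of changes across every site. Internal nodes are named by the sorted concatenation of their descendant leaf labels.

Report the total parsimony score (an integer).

CH@0: {C} ∪ {A} = {A,C} (union, +1)
ACH@0: {A} ∩ {A,C} = {A} (intersection, +0)
LS@0: {C} ∪ {G} = {C,G} (union, +1)
ACHLS@0: {A} ∪ {C,G} = {A,C,G} (union, +1)
CH@1: {G} ∪ {A} = {A,G} (union, +1)
ACH@1: {G} ∩ {A,G} = {G} (intersection, +0)
LS@1: {T} ∪ {A} = {A,T} (union, +1)
ACHLS@1: {G} ∪ {A,T} = {A,G,T} (union, +1)
CH@2: {A} ∪ {C} = {A,C} (union, +1)
ACH@2: {C} ∩ {A,C} = {C} (intersection, +0)
LS@2: {T} ∪ {C} = {C,T} (union, +1)
ACHLS@2: {C} ∩ {C,T} = {C} (intersection, +0)
CH@3: {G} ∩ {G} = {G} (intersection, +0)
ACH@3: {A} ∪ {G} = {A,G} (union, +1)
LS@3: {A} ∪ {T} = {A,T} (union, +1)
ACHLS@3: {A,G} ∩ {A,T} = {A} (intersection, +0)
CH@4: {C} ∪ {T} = {C,T} (union, +1)
ACH@4: {T} ∩ {C,T} = {T} (intersection, +0)
LS@4: {C} ∪ {T} = {C,T} (union, +1)
ACHLS@4: {T} ∩ {C,T} = {T} (intersection, +0)
CH@5: {G} ∪ {A} = {A,G} (union, +1)
ACH@5: {A} ∩ {A,G} = {A} (intersection, +0)
LS@5: {C} ∪ {A} = {A,C} (union, +1)
ACHLS@5: {A} ∩ {A,C} = {A} (intersection, +0)
CH@6: {A} ∪ {T} = {A,T} (union, +1)
ACH@6: {T} ∩ {A,T} = {T} (intersection, +0)
LS@6: {G} ∪ {A} = {A,G} (union, +1)
ACHLS@6: {T} ∪ {A,G} = {A,G,T} (union, +1)
per-site changes: [3, 3, 2, 2, 2, 2, 3]; total = 17

17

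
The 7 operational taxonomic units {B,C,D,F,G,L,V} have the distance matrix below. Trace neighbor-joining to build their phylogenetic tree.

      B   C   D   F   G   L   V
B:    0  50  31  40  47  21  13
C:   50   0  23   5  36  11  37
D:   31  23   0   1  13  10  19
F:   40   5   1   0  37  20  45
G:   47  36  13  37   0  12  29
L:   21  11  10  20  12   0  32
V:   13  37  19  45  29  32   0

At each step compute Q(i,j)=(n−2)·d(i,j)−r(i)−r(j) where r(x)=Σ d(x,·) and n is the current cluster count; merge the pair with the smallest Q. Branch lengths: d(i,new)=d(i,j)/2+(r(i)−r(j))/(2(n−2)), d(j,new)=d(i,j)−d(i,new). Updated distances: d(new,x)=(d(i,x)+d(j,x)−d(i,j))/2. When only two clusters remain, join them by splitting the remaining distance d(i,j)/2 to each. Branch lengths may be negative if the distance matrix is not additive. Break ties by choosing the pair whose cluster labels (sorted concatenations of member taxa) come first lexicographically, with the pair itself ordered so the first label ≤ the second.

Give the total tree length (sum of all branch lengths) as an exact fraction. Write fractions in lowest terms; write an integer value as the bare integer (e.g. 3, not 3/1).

step 1: merge (B,V) at d=13, Q=-312; branch lengths B→46/5, V→19/5; new cluster BV
  updated: d(BV,C)=37, d(BV,D)=37/2, d(BV,F)=36, d(BV,G)=63/2, d(BV,L)=20
step 2: merge (C,F) at d=5, Q=-191; branch lengths C→33/8, F→7/8; new cluster CF
  updated: d(BV,CF)=34, d(CF,D)=19/2, d(CF,G)=34, d(CF,L)=13
step 3: merge (CF,D) at d=19/2, Q=-113; branch lengths CF→34/3, D→-11/6; new cluster CDF
  updated: d(BV,CDF)=43/2, d(CDF,G)=75/4, d(CDF,L)=27/4
step 4: merge (BV,CDF) at d=43/2, Q=-77; branch lengths BV→69/4, CDF→17/4; new cluster BCDFV
  updated: d(BCDFV,G)=115/8, d(BCDFV,L)=21/8
step 5: merge (BCDFV,G) at d=115/8, Q=-29; branch lengths BCDFV→5/2, G→95/8; new cluster BCDFGV
  updated: d(BCDFGV,L)=1/8
step 6: merge (BCDFGV,L) at d=1/8; branch lengths BCDFGV→1/16, L→1/16; new cluster BCDFGLV
final tree: ((((B:46/5,V:19/5):69/4,((C:33/8,F:7/8):34/3,D:-11/6):17/4):5/2,G:95/8):1/16,L:1/16)
total length: 127/2

127/2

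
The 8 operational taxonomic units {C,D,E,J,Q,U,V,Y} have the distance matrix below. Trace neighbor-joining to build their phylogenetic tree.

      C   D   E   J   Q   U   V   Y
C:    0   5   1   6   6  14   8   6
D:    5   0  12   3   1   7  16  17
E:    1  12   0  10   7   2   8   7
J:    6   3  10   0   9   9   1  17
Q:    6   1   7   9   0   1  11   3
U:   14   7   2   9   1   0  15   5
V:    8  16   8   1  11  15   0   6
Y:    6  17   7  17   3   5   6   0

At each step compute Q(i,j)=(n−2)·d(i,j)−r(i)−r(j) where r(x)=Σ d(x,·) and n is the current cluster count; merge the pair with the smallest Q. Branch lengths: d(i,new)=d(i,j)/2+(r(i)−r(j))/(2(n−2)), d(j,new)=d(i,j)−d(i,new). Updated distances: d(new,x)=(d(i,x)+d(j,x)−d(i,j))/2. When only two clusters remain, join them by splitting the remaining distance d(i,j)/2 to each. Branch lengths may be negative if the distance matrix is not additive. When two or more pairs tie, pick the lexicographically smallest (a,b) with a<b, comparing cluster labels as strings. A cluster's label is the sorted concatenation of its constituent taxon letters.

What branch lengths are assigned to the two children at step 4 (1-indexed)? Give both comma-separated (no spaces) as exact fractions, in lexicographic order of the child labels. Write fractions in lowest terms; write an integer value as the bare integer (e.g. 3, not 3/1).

step 1: merge (J,V) at d=1, Q=-114; branch lengths J→-1/3, V→4/3; new cluster JV
  updated: d(C,JV)=13/2, d(D,JV)=9, d(E,JV)=17/2, d(JV,Q)=19/2, d(JV,U)=23/2, d(JV,Y)=11
step 2: merge (D,Q) at d=1, Q=-147/2; branch lengths D→57/20, Q→-37/20; new cluster DQ
  updated: d(C,DQ)=5, d(DQ,E)=9, d(DQ,JV)=35/4, d(DQ,U)=7/2, d(DQ,Y)=19/2
step 3: merge (DQ,U) at d=7/2, Q=-231/4; branch lengths DQ→55/32, U→57/32; new cluster DQU
  updated: d(C,DQU)=31/4, d(DQU,E)=15/4, d(DQU,JV)=67/8, d(DQU,Y)=11/2
step 4: merge (C,E) at d=1, Q=-77/2; branch lengths C→2/3, E→1/3; new cluster CE
  updated: d(CE,DQU)=21/4, d(CE,JV)=7, d(CE,Y)=6
step 5: merge (CE,JV) at d=7, Q=-245/8; branch lengths CE→47/32, JV→177/32; new cluster CEJV
  updated: d(CEJV,DQU)=53/16, d(CEJV,Y)=5
step 6: merge (CEJV,DQU) at d=53/16, Q=-221/16; branch lengths CEJV→45/32, DQU→61/32; new cluster CDEJQUV
  updated: d(CDEJQUV,Y)=115/32
step 7: merge (CDEJQUV,Y) at d=115/32; branch lengths CDEJQUV→115/64, Y→115/64; new cluster CDEJQUVY
final tree: ((((C:2/3,E:1/3):47/32,(J:-1/3,V:4/3):177/32):45/32,((D:57/20,Q:-37/20):55/32,U:57/32):61/32):115/64,Y:115/64)
total length: 653/32

2/3,1/3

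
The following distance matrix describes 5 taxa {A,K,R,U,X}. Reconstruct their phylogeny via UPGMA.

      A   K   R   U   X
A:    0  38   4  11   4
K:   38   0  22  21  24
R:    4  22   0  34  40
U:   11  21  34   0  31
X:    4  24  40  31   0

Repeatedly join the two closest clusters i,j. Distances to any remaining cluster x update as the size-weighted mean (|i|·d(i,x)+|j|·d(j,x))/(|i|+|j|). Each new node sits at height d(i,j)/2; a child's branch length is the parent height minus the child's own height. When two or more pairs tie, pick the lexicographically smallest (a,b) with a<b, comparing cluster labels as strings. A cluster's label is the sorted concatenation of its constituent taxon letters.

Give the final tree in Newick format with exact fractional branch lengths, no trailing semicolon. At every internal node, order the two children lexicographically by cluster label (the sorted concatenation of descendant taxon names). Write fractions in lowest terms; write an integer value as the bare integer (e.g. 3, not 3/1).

iteration 1: select A,R (d=4); attach at lengths (2, 2); label the merged cluster AR
  updated: d(AR,K)=30, d(AR,U)=45/2, d(AR,X)=22
iteration 2: select K,U (d=21); attach at lengths (21/2, 21/2); label the merged cluster KU
  updated: d(AR,KU)=105/4, d(KU,X)=55/2
iteration 3: select AR,X (d=22); attach at lengths (9, 11); label the merged cluster ARX
  updated: d(ARX,KU)=80/3
iteration 4: select ARX,KU (d=80/3); attach at lengths (7/3, 17/6); label the merged cluster AKRUX
final tree: (((A:2,R:2):9,X:11):7/3,(K:21/2,U:21/2):17/6)
total length: 301/6

(((A:2,R:2):9,X:11):7/3,(K:21/2,U:21/2):17/6)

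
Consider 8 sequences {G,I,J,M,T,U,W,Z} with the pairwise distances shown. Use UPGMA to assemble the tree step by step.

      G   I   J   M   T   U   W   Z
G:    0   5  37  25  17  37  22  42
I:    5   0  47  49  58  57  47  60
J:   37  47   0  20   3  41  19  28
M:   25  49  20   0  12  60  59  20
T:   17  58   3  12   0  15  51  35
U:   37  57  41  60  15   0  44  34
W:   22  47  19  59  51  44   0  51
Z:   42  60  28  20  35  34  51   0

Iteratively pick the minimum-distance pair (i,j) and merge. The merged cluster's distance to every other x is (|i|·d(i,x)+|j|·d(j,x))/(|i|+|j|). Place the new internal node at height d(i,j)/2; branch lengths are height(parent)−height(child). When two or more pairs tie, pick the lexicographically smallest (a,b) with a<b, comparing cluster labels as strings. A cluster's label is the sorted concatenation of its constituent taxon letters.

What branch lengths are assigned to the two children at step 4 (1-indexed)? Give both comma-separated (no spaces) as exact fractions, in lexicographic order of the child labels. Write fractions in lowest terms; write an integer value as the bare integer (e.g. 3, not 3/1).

step 1: merge (J,T) at d=3; branch lengths J→3/2, T→3/2; new cluster JT
  updated: d(G,JT)=27, d(I,JT)=105/2, d(JT,M)=16, d(JT,U)=28, d(JT,W)=35, d(JT,Z)=63/2
step 2: merge (G,I) at d=5; branch lengths G→5/2, I→5/2; new cluster GI
  updated: d(GI,JT)=159/4, d(GI,M)=37, d(GI,U)=47, d(GI,W)=69/2, d(GI,Z)=51
step 3: merge (JT,M) at d=16; branch lengths JT→13/2, M→8; new cluster JMT
  updated: d(GI,JMT)=233/6, d(JMT,U)=116/3, d(JMT,W)=43, d(JMT,Z)=83/3
step 4: merge (JMT,Z) at d=83/3; branch lengths JMT→35/6, Z→83/6; new cluster JMTZ
  updated: d(GI,JMTZ)=335/8, d(JMTZ,U)=75/2, d(JMTZ,W)=45
step 5: merge (GI,W) at d=69/2; branch lengths GI→59/4, W→69/4; new cluster GIW
  updated: d(GIW,JMTZ)=515/12, d(GIW,U)=46
step 6: merge (JMTZ,U) at d=75/2; branch lengths JMTZ→59/12, U→75/4; new cluster JMTUZ
  updated: d(GIW,JMTUZ)=653/15
step 7: merge (GIW,JMTUZ) at d=653/15; branch lengths GIW→271/60, JMTUZ→181/60; new cluster GIJMTUWZ
final tree: (((G:5/2,I:5/2):59/4,W:69/4):271/60,((((J:3/2,T:3/2):13/2,M:8):35/6,Z:83/6):59/12,U:75/4):181/60)
total length: 3161/30

35/6,83/6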